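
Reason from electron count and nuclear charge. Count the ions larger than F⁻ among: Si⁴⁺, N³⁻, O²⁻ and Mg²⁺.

2

Isoelectronic series (10 e⁻ each). Size is set by nuclear charge: more protons means a smaller ion. Si⁴⁺ (Z=14), Mg²⁺ (Z=12), F⁻ (Z=9), O²⁻ (Z=8), N³⁻ (Z=7).
Relative to F⁻, the ions that are larger are O²⁻, N³⁻. Count: 2.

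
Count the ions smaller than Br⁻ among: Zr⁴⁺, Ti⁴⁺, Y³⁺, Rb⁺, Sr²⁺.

5

Work out protons and electrons: Ti⁴⁺: 18 e⁻, Z=22, Zr⁴⁺: 36 e⁻, Z=40, Y³⁺: 36 e⁻, Z=39, Sr²⁺: 36 e⁻, Z=38, Rb⁺: 36 e⁻, Z=37, Br⁻: 36 e⁻, Z=35. Ti⁴⁺ < Zr⁴⁺ (same group, 1 shell fewer); Zr⁴⁺ < Y³⁺ (both 36 e⁻, Z=40>39); Y³⁺ < Sr²⁺ (isoelectronic, higher Z=39 is smaller); Sr²⁺ < Rb⁺ (isoelectronic, higher Z=38 is smaller); Rb⁺ < Br⁻ (isoelectronic, higher Z=37 is smaller).
Placing each against Br⁻: smaller — Ti⁴⁺, Zr⁴⁺, Y³⁺, Sr²⁺, Rb⁺; larger — none. Count: 5.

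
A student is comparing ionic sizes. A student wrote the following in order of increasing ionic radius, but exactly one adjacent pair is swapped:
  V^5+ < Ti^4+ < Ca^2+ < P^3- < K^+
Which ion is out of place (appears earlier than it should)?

P^3-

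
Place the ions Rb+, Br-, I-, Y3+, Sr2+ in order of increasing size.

Y3+ < Sr2+ < Rb+ < Br- < I-

Tabulating Z and e⁻: Y3+ (Z=39, 36 e⁻), Sr2+ (Z=38, 36 e⁻), Rb+ (Z=37, 36 e⁻), Br- (Z=35, 36 e⁻), I- (Z=53, 54 e⁻). Y3+ < Sr2+ (both 36 e⁻, Z=39>38); Sr2+ < Rb+ (both 36 e⁻, Z=38>37); Rb+ < Br- (isoelectronic, higher Z=37 is smaller); Br- < I- (same group, period 4 vs 5).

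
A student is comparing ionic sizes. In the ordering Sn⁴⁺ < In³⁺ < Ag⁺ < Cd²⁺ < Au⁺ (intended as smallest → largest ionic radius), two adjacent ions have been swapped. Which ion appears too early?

Ag⁺

Scanning neighbour by neighbour, only Ag⁺/Cd²⁺ violates a trend: Cd²⁺ and Ag⁺ share 46 electrons; the higher nuclear charge on Cd (Z=48) contracts it more, so Cd²⁺ < Ag⁺. That makes Ag⁺ the one sitting a position early relative to where it belongs.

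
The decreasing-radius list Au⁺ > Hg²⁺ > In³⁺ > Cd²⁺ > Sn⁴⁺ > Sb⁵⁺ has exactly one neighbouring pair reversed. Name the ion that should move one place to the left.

Cd²⁺

Compare adjacent ions: both have 46 electrons but Z(In)=49 > Z(Cd)=48, so In³⁺ should be the smaller of the two — yet in this decreasing list In³⁺ sits before Cd²⁺. Nothing else is reversed, so Cd²⁺ should move one place to the left.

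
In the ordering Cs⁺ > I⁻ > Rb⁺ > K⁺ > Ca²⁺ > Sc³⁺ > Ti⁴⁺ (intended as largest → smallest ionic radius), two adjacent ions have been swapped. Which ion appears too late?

I⁻

Compare adjacent ions: both have 54 electrons but Z(Cs)=55 > Z(I)=53, so Cs⁺ should be the smaller of the two — yet in this decreasing list Cs⁺ sits before I⁻. Nothing else is reversed, so I⁻ should move one place to the left.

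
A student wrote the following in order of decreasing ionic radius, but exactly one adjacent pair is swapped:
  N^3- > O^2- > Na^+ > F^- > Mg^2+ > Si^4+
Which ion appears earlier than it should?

Compare adjacent ions: they are isoelectronic (10 e⁻) and Na has more protons than F (11 vs 9), making Na^+ smaller — yet in this decreasing list Na^+ sits before F^-. Nothing else is reversed, so Na^+ should move one place to the right.

Na^+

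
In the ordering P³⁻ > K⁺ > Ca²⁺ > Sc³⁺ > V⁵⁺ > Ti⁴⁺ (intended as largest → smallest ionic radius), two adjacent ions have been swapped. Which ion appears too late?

Ti⁴⁺

The pair V⁵⁺, Ti⁴⁺ is the wrong way round — V⁵⁺ and Ti⁴⁺ share 18 electrons; the higher nuclear charge on V (Z=23) contracts it more, so V⁵⁺ < Ti⁴⁺. All other adjacent pairs agree with periodic trends, so Ti⁴⁺ is the misplaced ion.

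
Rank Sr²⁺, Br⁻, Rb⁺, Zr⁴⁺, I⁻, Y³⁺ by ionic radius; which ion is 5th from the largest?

Y³⁺

First list Z and electron count for each: Zr⁴⁺ (Z=40, 36 e⁻), Y³⁺ (Z=39, 36 e⁻), Sr²⁺ (Z=38, 36 e⁻), Rb⁺ (Z=37, 36 e⁻), Br⁻ (Z=35, 36 e⁻), I⁻ (Z=53, 54 e⁻). Zr⁴⁺ < Y³⁺ (isoelectronic, higher Z=40 is smaller); Y³⁺ < Sr²⁺ (isoelectronic, higher Z=39 is smaller); Sr²⁺ < Rb⁺ (both 36 e⁻, Z=38>37); Rb⁺ < Br⁻ (both 36 e⁻, Z=37>35); Br⁻ < I⁻ (same group, 1 shell fewer).
So the order is Zr⁴⁺ < Y³⁺ < Sr²⁺ < Rb⁺ < Br⁻ < I⁻; the 5th-largest ion is Y³⁺.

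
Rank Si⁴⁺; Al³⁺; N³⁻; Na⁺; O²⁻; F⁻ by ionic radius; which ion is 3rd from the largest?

Isoelectronic series (10 e⁻ each). Size is set by nuclear charge: more protons means a smaller ion. Si⁴⁺ (Z=14), Al³⁺ (Z=13), Na⁺ (Z=11), F⁻ (Z=9), O²⁻ (Z=8), N³⁻ (Z=7).
So the order is Si⁴⁺ < Al³⁺ < Na⁺ < F⁻ < O²⁻ < N³⁻; the 3rd-largest ion is F⁻.

F⁻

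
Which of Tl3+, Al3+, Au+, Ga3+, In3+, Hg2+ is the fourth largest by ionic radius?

In3+

Work out protons and electrons: Al3+ has 10 e⁻ (Z=13), Ga3+ has 28 e⁻ (Z=31), In3+ has 46 e⁻ (Z=49), Tl3+ has 78 e⁻ (Z=81), Hg2+ has 78 e⁻ (Z=80), Au+ has 78 e⁻ (Z=79). Al3+ < Ga3+ (same group, period 3 vs 4); Ga3+ < In3+ (same group, period 4 vs 5); In3+ < Tl3+ (same group, period 5 vs 6); Tl3+ < Hg2+ (isoelectronic, higher Z=81 is smaller); Hg2+ < Au+ (both 78 e⁻, Z=80>79).
Ordering: Al3+ < Ga3+ < In3+ < Tl3+ < Hg2+ < Au+. The fourth largest is In3+.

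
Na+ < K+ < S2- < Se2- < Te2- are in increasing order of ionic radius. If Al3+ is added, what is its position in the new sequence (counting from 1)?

1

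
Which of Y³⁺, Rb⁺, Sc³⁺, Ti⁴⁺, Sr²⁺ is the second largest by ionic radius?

Sr²⁺

Tabulating Z and e⁻: Ti⁴⁺ (Z=22, 18 e⁻), Sc³⁺ (Z=21, 18 e⁻), Y³⁺ (Z=39, 36 e⁻), Sr²⁺ (Z=38, 36 e⁻), Rb⁺ (Z=37, 36 e⁻). Ti⁴⁺ < Sc³⁺ (both 18 e⁻, Z=22>21); Sc³⁺ < Y³⁺ (same group, period 4 vs 5); Y³⁺ < Sr²⁺ (isoelectronic, higher Z=39 is smaller); Sr²⁺ < Rb⁺ (both 36 e⁻, Z=38>37).
So the order is Ti⁴⁺ < Sc³⁺ < Y³⁺ < Sr²⁺ < Rb⁺; the 2nd-largest ion is Sr²⁺.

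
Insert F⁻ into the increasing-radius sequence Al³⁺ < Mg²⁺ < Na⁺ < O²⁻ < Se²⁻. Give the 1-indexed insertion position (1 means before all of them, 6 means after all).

4

Al³⁺ (Z=13, 10 e⁻), Mg²⁺ (Z=12, 10 e⁻), Na⁺ (Z=11, 10 e⁻), F⁻ (Z=9, 10 e⁻), O²⁻ (Z=8, 10 e⁻), Se²⁻ (Z=34, 36 e⁻). Al³⁺ < Mg²⁺ (isoelectronic, higher Z=13 is smaller); Mg²⁺ < Na⁺ (both 10 e⁻, Z=12>11); Na⁺ < F⁻ (isoelectronic, higher Z=11 is smaller); F⁻ < O²⁻ (isoelectronic, higher Z=9 is smaller); O²⁻ < Se²⁻ (same group, 2 shells fewer).
Merged order: Al³⁺ < Mg²⁺ < Na⁺ < F⁻ < O²⁻ < Se²⁻ — F⁻ is number 4.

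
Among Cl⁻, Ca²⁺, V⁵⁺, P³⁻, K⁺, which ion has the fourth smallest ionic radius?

Cl⁻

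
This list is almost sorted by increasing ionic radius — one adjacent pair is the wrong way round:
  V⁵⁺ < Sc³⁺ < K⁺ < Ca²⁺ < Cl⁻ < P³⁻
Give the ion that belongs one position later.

K⁺

Compare adjacent ions: Ca²⁺ and K⁺ share 18 electrons; the higher nuclear charge on Ca (Z=20) contracts it more, so Ca²⁺ < K⁺ — yet in this increasing list K⁺ sits before Ca²⁺. Nothing else is reversed, so K⁺ should move one place to the right.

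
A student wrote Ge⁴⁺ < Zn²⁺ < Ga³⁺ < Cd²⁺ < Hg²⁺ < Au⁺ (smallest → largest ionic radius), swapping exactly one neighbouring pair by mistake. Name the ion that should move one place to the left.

Ga³⁺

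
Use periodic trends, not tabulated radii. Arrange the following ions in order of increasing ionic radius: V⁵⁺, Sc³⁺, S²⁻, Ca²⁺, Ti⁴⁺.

Each ion has 18 electrons. The ranking follows nuclear charge in reverse — greater Z gives a smaller radius. V⁵⁺ (Z=23), Ti⁴⁺ (Z=22), Sc³⁺ (Z=21), Ca²⁺ (Z=20), S²⁻ (Z=16).

V⁵⁺ < Ti⁴⁺ < Sc³⁺ < Ca²⁺ < S²⁻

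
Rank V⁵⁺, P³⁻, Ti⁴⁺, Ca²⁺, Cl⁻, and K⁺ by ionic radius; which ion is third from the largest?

Isoelectronic series (18 e⁻ each). Size is set by nuclear charge: more protons means a smaller ion. V⁵⁺ (Z=23), Ti⁴⁺ (Z=22), Ca²⁺ (Z=20), K⁺ (Z=19), Cl⁻ (Z=17), P³⁻ (Z=15).
That gives V⁵⁺ < Ti⁴⁺ < Ca²⁺ < K⁺ < Cl⁻ < P³⁻. From the largest end, number 3 is K⁺.

K⁺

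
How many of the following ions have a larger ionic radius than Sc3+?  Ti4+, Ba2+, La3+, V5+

First list Z and electron count for each: V5+ (Z=23, 18 e⁻), Ti4+ (Z=22, 18 e⁻), Sc3+ (Z=21, 18 e⁻), La3+ (Z=57, 54 e⁻), Ba2+ (Z=56, 54 e⁻). V5+ < Ti4+ (isoelectronic, higher Z=23 is smaller); Ti4+ < Sc3+ (isoelectronic, higher Z=22 is smaller); Sc3+ < La3+ (same group, period 4 vs 6); La3+ < Ba2+ (isoelectronic, higher Z=57 is smaller).
Relative to Sc3+, the ions that are larger are La3+, Ba2+. So 2 are larger.

2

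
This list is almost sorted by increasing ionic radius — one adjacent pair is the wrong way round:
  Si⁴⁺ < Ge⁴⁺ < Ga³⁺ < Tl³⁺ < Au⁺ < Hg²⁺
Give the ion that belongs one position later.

Au⁺

Compare adjacent ions: both have 78 electrons but Z(Hg)=80 > Z(Au)=79, so Hg²⁺ should be the smaller of the two — yet in this increasing list Au⁺ sits before Hg²⁺. Nothing else is reversed, so Au⁺ should move one place to the right.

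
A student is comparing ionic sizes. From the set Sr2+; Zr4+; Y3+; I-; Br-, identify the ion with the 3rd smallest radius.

Tabulating Z and e⁻: Zr4+ has 36 e⁻ (Z=40), Y3+ has 36 e⁻ (Z=39), Sr2+ has 36 e⁻ (Z=38), Br- has 36 e⁻ (Z=35), I- has 54 e⁻ (Z=53). Zr4+ < Y3+ (both 36 e⁻, Z=40>39); Y3+ < Sr2+ (both 36 e⁻, Z=39>38); Sr2+ < Br- (isoelectronic, higher Z=38 is smaller); Br- < I- (same group, period 4 vs 5).
So the order is Zr4+ < Y3+ < Sr2+ < Br- < I-; the 3rd-smallest ion is Sr2+.

Sr2+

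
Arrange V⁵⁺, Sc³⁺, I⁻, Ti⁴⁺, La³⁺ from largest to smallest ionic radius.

I⁻ > La³⁺ > Sc³⁺ > Ti⁴⁺ > V⁵⁺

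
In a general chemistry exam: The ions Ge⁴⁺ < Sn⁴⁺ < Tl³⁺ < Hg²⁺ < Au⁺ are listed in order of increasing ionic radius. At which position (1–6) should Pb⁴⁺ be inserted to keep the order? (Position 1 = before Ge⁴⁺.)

Tabulating Z and e⁻: Ge⁴⁺ has 28 e⁻ (Z=32), Sn⁴⁺ has 46 e⁻ (Z=50), Pb⁴⁺ has 78 e⁻ (Z=82), Tl³⁺ has 78 e⁻ (Z=81), Hg²⁺ has 78 e⁻ (Z=80), Au⁺ has 78 e⁻ (Z=79). Ge⁴⁺ < Sn⁴⁺ (same group, 1 shell fewer); Sn⁴⁺ < Pb⁴⁺ (same group, 1 shell fewer); Pb⁴⁺ < Tl³⁺ (isoelectronic, higher Z=82 is smaller); Tl³⁺ < Hg²⁺ (isoelectronic, higher Z=81 is smaller); Hg²⁺ < Au⁺ (both 78 e⁻, Z=80>79).
Merged order: Ge⁴⁺ < Sn⁴⁺ < Pb⁴⁺ < Tl³⁺ < Hg²⁺ < Au⁺ — Pb⁴⁺ is number 3.

3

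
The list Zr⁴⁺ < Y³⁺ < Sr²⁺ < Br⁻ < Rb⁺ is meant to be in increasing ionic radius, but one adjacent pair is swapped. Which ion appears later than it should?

The pair Br⁻, Rb⁺ is the wrong way round — both have 36 electrons but Z(Rb)=37 > Z(Br)=35, so Rb⁺ should be the smaller of the two. All other adjacent pairs agree with periodic trends, so Rb⁺ is the misplaced ion.

Rb⁺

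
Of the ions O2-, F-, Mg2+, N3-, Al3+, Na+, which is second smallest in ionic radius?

Mg2+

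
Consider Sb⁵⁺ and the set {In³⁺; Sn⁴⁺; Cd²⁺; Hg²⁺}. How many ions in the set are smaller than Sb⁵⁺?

0

Work out protons and electrons: Sb⁵⁺: 46 e⁻, Z=51, Sn⁴⁺: 46 e⁻, Z=50, In³⁺: 46 e⁻, Z=49, Cd²⁺: 46 e⁻, Z=48, Hg²⁺: 78 e⁻, Z=80. Sb⁵⁺ < Sn⁴⁺ (both 46 e⁻, Z=51>50); Sn⁴⁺ < In³⁺ (isoelectronic, higher Z=50 is smaller); In³⁺ < Cd²⁺ (both 46 e⁻, Z=49>48); Cd²⁺ < Hg²⁺ (same group, 1 shell fewer).
Overall: Sb⁵⁺ < Sn⁴⁺ < In³⁺ < Cd²⁺ < Hg²⁺. Sb⁵⁺ has 0 below it and 4 above. That's 0.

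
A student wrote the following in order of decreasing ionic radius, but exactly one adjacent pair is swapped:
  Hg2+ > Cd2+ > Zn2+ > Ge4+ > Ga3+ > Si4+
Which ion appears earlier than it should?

Compare adjacent ions: they are isoelectronic (28 e⁻) and Ge has more protons than Ga (32 vs 31), making Ge4+ smaller — yet in this decreasing list Ge4+ sits before Ga3+. Nothing else is reversed, so Ge4+ should move one place to the right.

Ge4+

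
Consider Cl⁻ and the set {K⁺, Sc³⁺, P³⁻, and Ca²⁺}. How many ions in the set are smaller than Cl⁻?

Isoelectronic series (18 e⁻ each). Size is set by nuclear charge: more protons means a smaller ion. Sc³⁺ (Z=21), Ca²⁺ (Z=20), K⁺ (Z=19), Cl⁻ (Z=17), P³⁻ (Z=15).
Ordering all of them (including Cl⁻) by radius gives Sc³⁺ < Ca²⁺ < K⁺ < Cl⁻ < P³⁻. That's 3.

3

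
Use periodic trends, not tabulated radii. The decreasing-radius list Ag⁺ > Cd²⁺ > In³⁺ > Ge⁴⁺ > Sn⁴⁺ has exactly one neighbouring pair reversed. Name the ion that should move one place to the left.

Sn⁴⁺

Check each adjacent pair. Ge⁴⁺ and Sn⁴⁺ are reversed: both in group 14 with the same charge; Ge⁴⁺ (period 4) has the smaller radius. No other neighbouring pair contradicts the periodic trends, so Sn⁴⁺ is the ion listed too late.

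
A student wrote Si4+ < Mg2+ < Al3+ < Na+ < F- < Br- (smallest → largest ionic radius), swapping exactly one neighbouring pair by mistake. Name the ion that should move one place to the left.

Check each adjacent pair. Mg2+ and Al3+ are reversed: both have 10 electrons but Z(Al)=13 > Z(Mg)=12, so Al3+ should be the smaller of the two. No other neighbouring pair contradicts the periodic trends, so Al3+ is the ion listed too late.

Al3+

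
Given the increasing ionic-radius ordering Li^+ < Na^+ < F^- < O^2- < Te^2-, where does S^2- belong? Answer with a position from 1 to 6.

First list Z and electron count for each: Li^+: 2 e⁻, Z=3, Na^+: 10 e⁻, Z=11, F^-: 10 e⁻, Z=9, O^2-: 10 e⁻, Z=8, S^2-: 18 e⁻, Z=16, Te^2-: 54 e⁻, Z=52. Li^+ < Na^+ (same group, 1 shell fewer); Na^+ < F^- (both 10 e⁻, Z=11>9); F^- < O^2- (isoelectronic, higher Z=9 is smaller); O^2- < S^2- (same group, 1 shell fewer); S^2- < Te^2- (same group, period 3 vs 5).
Putting S^2- in gives Li^+ < Na^+ < F^- < O^2- < S^2- < Te^2-; it lands at slot 5.

5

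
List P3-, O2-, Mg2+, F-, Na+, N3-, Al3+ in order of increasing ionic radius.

Electron counts and nuclear charges: Al3+ has 10 e⁻ (Z=13), Mg2+ has 10 e⁻ (Z=12), Na+ has 10 e⁻ (Z=11), F- has 10 e⁻ (Z=9), O2- has 10 e⁻ (Z=8), N3- has 10 e⁻ (Z=7), P3- has 18 e⁻ (Z=15). Al3+ < Mg2+ (both 10 e⁻, Z=13>12); Mg2+ < Na+ (both 10 e⁻, Z=12>11); Na+ < F- (both 10 e⁻, Z=11>9); F- < O2- (both 10 e⁻, Z=9>8); O2- < N3- (both 10 e⁻, Z=8>7); N3- < P3- (same group, period 2 vs 3).

Al3+ < Mg2+ < Na+ < F- < O2- < N3- < P3-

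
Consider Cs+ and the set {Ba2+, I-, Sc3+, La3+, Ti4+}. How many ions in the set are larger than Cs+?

1

Tabulating Z and e⁻: Ti4+: 18 e⁻, Z=22, Sc3+: 18 e⁻, Z=21, La3+: 54 e⁻, Z=57, Ba2+: 54 e⁻, Z=56, Cs+: 54 e⁻, Z=55, I-: 54 e⁻, Z=53. Ti4+ < Sc3+ (both 18 e⁻, Z=22>21); Sc3+ < La3+ (same group, period 4 vs 6); La3+ < Ba2+ (isoelectronic, higher Z=57 is smaller); Ba2+ < Cs+ (both 54 e⁻, Z=56>55); Cs+ < I- (isoelectronic, higher Z=55 is smaller).
Placing each against Cs+: smaller — Ti4+, Sc3+, La3+, Ba2+; larger — I-. Count: 1.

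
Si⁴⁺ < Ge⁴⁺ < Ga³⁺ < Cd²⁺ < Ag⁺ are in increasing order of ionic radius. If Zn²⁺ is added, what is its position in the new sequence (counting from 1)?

Electron counts and nuclear charges: Si⁴⁺: 10 e⁻, Z=14, Ge⁴⁺: 28 e⁻, Z=32, Ga³⁺: 28 e⁻, Z=31, Zn²⁺: 28 e⁻, Z=30, Cd²⁺: 46 e⁻, Z=48, Ag⁺: 46 e⁻, Z=47. Si⁴⁺ < Ge⁴⁺ (same group, 1 shell fewer); Ge⁴⁺ < Ga³⁺ (both 28 e⁻, Z=32>31); Ga³⁺ < Zn²⁺ (both 28 e⁻, Z=31>30); Zn²⁺ < Cd²⁺ (same group, 1 shell fewer); Cd²⁺ < Ag⁺ (isoelectronic, higher Z=48 is smaller).
Putting Zn²⁺ in gives Si⁴⁺ < Ge⁴⁺ < Ga³⁺ < Zn²⁺ < Cd²⁺ < Ag⁺; it lands at slot 4.

4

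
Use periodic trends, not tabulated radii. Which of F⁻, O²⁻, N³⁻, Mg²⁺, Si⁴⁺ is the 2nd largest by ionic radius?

O²⁻

These species are isoelectronic with 10 electrons. The only difference is the number of protons: Si⁴⁺ (Z=14), Mg²⁺ (Z=12), F⁻ (Z=9), O²⁻ (Z=8), N³⁻ (Z=7). The strongest nuclear pull (Si⁴⁺) gives the smallest ion.
That gives Si⁴⁺ < Mg²⁺ < F⁻ < O²⁻ < N³⁻. From the largest end, number 2 is O²⁻.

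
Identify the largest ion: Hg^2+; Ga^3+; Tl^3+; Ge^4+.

Tabulating Z and e⁻: Ge^4+ (Z=32, 28 e⁻), Ga^3+ (Z=31, 28 e⁻), Tl^3+ (Z=81, 78 e⁻), Hg^2+ (Z=80, 78 e⁻). Ge^4+ < Ga^3+ (isoelectronic, higher Z=32 is smaller); Ga^3+ < Tl^3+ (same group, period 4 vs 6); Tl^3+ < Hg^2+ (both 78 e⁻, Z=81>80).

Hg^2+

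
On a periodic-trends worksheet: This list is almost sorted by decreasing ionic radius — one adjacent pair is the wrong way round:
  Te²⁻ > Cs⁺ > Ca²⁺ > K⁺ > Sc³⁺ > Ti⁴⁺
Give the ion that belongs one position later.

Check each adjacent pair. Ca²⁺ and K⁺ are reversed: Ca²⁺ and K⁺ share 18 electrons; the higher nuclear charge on Ca (Z=20) contracts it more, so Ca²⁺ < K⁺. No other neighbouring pair contradicts the periodic trends, so Ca²⁺ is the ion listed too early.

Ca²⁺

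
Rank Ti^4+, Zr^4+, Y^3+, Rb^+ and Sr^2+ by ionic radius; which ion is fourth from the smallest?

Tabulating Z and e⁻: Ti^4+ has 18 e⁻ (Z=22), Zr^4+ has 36 e⁻ (Z=40), Y^3+ has 36 e⁻ (Z=39), Sr^2+ has 36 e⁻ (Z=38), Rb^+ has 36 e⁻ (Z=37). Ti^4+ < Zr^4+ (same group, period 4 vs 5); Zr^4+ < Y^3+ (isoelectronic, higher Z=40 is smaller); Y^3+ < Sr^2+ (both 36 e⁻, Z=39>38); Sr^2+ < Rb^+ (both 36 e⁻, Z=38>37).
Ordering: Ti^4+ < Zr^4+ < Y^3+ < Sr^2+ < Rb^+. The fourth smallest is Sr^2+.

Sr^2+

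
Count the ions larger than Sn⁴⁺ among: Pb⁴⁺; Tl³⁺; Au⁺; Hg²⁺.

Tabulating Z and e⁻: Sn⁴⁺ has 46 e⁻ (Z=50), Pb⁴⁺ has 78 e⁻ (Z=82), Tl³⁺ has 78 e⁻ (Z=81), Hg²⁺ has 78 e⁻ (Z=80), Au⁺ has 78 e⁻ (Z=79). Sn⁴⁺ < Pb⁴⁺ (same group, period 5 vs 6); Pb⁴⁺ < Tl³⁺ (isoelectronic, higher Z=82 is smaller); Tl³⁺ < Hg²⁺ (isoelectronic, higher Z=81 is smaller); Hg²⁺ < Au⁺ (isoelectronic, higher Z=80 is smaller).
Placing each against Sn⁴⁺: smaller — none; larger — Pb⁴⁺, Tl³⁺, Hg²⁺, Au⁺. Count: 4.

4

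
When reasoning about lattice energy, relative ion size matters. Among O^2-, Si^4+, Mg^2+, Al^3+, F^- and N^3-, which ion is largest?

N^3-

All of these have 10 electrons (isoelectronic). With the same electron cloud, the ion with the most protons pulls it in tightest. Nuclear charges: Si^4+ (Z=14), Al^3+ (Z=13), Mg^2+ (Z=12), F^- (Z=9), O^2- (Z=8), N^3- (Z=7). Highest Z is smallest.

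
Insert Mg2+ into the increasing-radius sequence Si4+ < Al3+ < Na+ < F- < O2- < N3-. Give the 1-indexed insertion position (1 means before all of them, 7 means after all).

These species are isoelectronic with 10 electrons. The only difference is the number of protons: Si4+ (Z=14), Al3+ (Z=13), Mg2+ (Z=12), Na+ (Z=11), F- (Z=9), O2- (Z=8), N3- (Z=7). The strongest nuclear pull (Si4+) gives the smallest ion.
Putting Mg2+ in gives Si4+ < Al3+ < Mg2+ < Na+ < F- < O2- < N3-; it lands at slot 3.

3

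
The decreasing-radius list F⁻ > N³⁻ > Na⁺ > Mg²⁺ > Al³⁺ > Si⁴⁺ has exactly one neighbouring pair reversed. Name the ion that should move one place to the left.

N³⁻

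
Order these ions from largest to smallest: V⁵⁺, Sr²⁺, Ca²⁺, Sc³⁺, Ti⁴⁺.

Tabulating Z and e⁻: V⁵⁺ (Z=23, 18 e⁻), Ti⁴⁺ (Z=22, 18 e⁻), Sc³⁺ (Z=21, 18 e⁻), Ca²⁺ (Z=20, 18 e⁻), Sr²⁺ (Z=38, 36 e⁻). V⁵⁺ < Ti⁴⁺ (isoelectronic, higher Z=23 is smaller); Ti⁴⁺ < Sc³⁺ (both 18 e⁻, Z=22>21); Sc³⁺ < Ca²⁺ (both 18 e⁻, Z=21>20); Ca²⁺ < Sr²⁺ (same group, 1 shell fewer).

Sr²⁺ > Ca²⁺ > Sc³⁺ > Ti⁴⁺ > V⁵⁺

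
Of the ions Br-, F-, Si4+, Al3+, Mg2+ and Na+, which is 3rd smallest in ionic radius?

First list Z and electron count for each: Si4+: 10 e⁻, Z=14, Al3+: 10 e⁻, Z=13, Mg2+: 10 e⁻, Z=12, Na+: 10 e⁻, Z=11, F-: 10 e⁻, Z=9, Br-: 36 e⁻, Z=35. Si4+ < Al3+ (isoelectronic, higher Z=14 is smaller); Al3+ < Mg2+ (both 10 e⁻, Z=13>12); Mg2+ < Na+ (isoelectronic, higher Z=12 is smaller); Na+ < F- (isoelectronic, higher Z=11 is smaller); F- < Br- (same group, period 2 vs 4).
Ordering: Si4+ < Al3+ < Mg2+ < Na+ < F- < Br-. The 3rd smallest is Mg2+.

Mg2+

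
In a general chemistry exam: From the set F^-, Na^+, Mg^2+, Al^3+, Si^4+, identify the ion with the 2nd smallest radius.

These species are isoelectronic with 10 electrons. The only difference is the number of protons: Si^4+ (Z=14), Al^3+ (Z=13), Mg^2+ (Z=12), Na^+ (Z=11), F^- (Z=9). The strongest nuclear pull (Si^4+) gives the smallest ion.
That gives Si^4+ < Al^3+ < Mg^2+ < Na^+ < F^-. From the smallest end, number 2 is Al^3+.

Al^3+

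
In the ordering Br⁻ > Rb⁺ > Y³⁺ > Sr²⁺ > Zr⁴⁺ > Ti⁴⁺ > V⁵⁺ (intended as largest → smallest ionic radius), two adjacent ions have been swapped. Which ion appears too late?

Sr²⁺

Check each adjacent pair. Y³⁺ and Sr²⁺ are reversed: they are isoelectronic (36 e⁻) and Y has more protons than Sr (39 vs 38), making Y³⁺ smaller. No other neighbouring pair contradicts the periodic trends, so Sr²⁺ is the ion listed too late.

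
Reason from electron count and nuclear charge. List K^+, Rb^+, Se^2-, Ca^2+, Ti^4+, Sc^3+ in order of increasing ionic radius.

Work out protons and electrons: Ti^4+ has 18 e⁻ (Z=22), Sc^3+ has 18 e⁻ (Z=21), Ca^2+ has 18 e⁻ (Z=20), K^+ has 18 e⁻ (Z=19), Rb^+ has 36 e⁻ (Z=37), Se^2- has 36 e⁻ (Z=34). Ti^4+ < Sc^3+ (both 18 e⁻, Z=22>21); Sc^3+ < Ca^2+ (isoelectronic, higher Z=21 is smaller); Ca^2+ < K^+ (both 18 e⁻, Z=20>19); K^+ < Rb^+ (same group, period 4 vs 5); Rb^+ < Se^2- (both 36 e⁻, Z=37>34).

Ti^4+ < Sc^3+ < Ca^2+ < K^+ < Rb^+ < Se^2-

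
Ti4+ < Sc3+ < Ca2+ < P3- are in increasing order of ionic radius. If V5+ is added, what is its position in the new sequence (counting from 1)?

1

Each ion has 18 electrons. The ranking follows nuclear charge in reverse — greater Z gives a smaller radius. V5+ (Z=23), Ti4+ (Z=22), Sc3+ (Z=21), Ca2+ (Z=20), P3- (Z=15).
Merged order: V5+ < Ti4+ < Sc3+ < Ca2+ < P3- — V5+ is number 1.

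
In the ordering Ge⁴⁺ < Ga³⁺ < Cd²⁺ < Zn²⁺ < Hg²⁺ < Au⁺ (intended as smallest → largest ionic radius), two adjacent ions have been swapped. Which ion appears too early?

Cd²⁺

The pair Cd²⁺, Zn²⁺ is the wrong way round — same group and charge — period 4 sits above period 5, so Zn²⁺ is smaller. All other adjacent pairs agree with periodic trends, so Cd²⁺ is the misplaced ion.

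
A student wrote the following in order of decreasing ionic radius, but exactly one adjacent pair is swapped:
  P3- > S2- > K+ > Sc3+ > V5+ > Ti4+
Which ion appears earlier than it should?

V5+

The pair V5+, Ti4+ is the wrong way round — both have 18 electrons but Z(V)=23 > Z(Ti)=22, so V5+ should be the smaller of the two. All other adjacent pairs agree with periodic trends, so V5+ is the misplaced ion.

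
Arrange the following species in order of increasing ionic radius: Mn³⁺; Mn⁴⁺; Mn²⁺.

These are all Mn ions. Removing more electrons (higher positive charge) pulls the remaining electrons in closer, so Mn⁴⁺ is smallest and Mn²⁺ is largest.

Mn⁴⁺ < Mn³⁺ < Mn²⁺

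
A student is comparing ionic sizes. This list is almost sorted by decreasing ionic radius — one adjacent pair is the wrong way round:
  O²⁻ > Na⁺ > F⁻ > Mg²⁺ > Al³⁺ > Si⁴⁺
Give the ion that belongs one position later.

The pair Na⁺, F⁻ is the wrong way round — they are isoelectronic (10 e⁻) and Na has more protons than F (11 vs 9), making Na⁺ smaller. All other adjacent pairs agree with periodic trends, so Na⁺ is the misplaced ion.

Na⁺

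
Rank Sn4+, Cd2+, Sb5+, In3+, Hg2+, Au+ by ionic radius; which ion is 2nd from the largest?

Hg2+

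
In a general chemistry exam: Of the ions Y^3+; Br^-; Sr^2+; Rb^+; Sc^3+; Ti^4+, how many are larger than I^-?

0

Ti^4+ (Z=22, 18 e⁻), Sc^3+ (Z=21, 18 e⁻), Y^3+ (Z=39, 36 e⁻), Sr^2+ (Z=38, 36 e⁻), Rb^+ (Z=37, 36 e⁻), Br^- (Z=35, 36 e⁻), I^- (Z=53, 54 e⁻). Ti^4+ < Sc^3+ (isoelectronic, higher Z=22 is smaller); Sc^3+ < Y^3+ (same group, period 4 vs 5); Y^3+ < Sr^2+ (isoelectronic, higher Z=39 is smaller); Sr^2+ < Rb^+ (both 36 e⁻, Z=38>37); Rb^+ < Br^- (both 36 e⁻, Z=37>35); Br^- < I^- (same group, period 4 vs 5).
Placing each against I^-: smaller — Ti^4+, Sc^3+, Y^3+, Sr^2+, Rb^+, Br^-; larger — none. So 0 are larger.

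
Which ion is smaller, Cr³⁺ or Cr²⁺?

These are all Cr ions. Removing more electrons (higher positive charge) pulls the remaining electrons in closer, so Cr³⁺ is smallest and Cr²⁺ is largest.

Cr³⁺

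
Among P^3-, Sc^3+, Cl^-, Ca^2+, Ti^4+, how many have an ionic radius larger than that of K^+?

2

Each ion has 18 electrons. The ranking follows nuclear charge in reverse — greater Z gives a smaller radius. Ti^4+ (Z=22), Sc^3+ (Z=21), Ca^2+ (Z=20), K^+ (Z=19), Cl^- (Z=17), P^3- (Z=15).
Placing each against K^+: smaller — Ti^4+, Sc^3+, Ca^2+; larger — Cl^-, P^3-. So 2 are larger.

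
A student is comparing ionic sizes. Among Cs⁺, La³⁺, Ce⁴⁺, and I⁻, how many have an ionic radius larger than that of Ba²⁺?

2

Each ion has 54 electrons. The ranking follows nuclear charge in reverse — greater Z gives a smaller radius. Ce⁴⁺ (Z=58), La³⁺ (Z=57), Ba²⁺ (Z=56), Cs⁺ (Z=55), I⁻ (Z=53).
Ordering all of them (including Ba²⁺) by radius gives Ce⁴⁺ < La³⁺ < Ba²⁺ < Cs⁺ < I⁻. So 2 are larger.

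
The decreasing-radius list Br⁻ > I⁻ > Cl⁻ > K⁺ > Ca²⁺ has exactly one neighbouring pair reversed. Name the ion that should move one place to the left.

I⁻

Check each adjacent pair. Br⁻ and I⁻ are reversed: same group and charge — period 4 sits above period 5, so Br⁻ is smaller. No other neighbouring pair contradicts the periodic trends, so I⁻ is the ion listed too late.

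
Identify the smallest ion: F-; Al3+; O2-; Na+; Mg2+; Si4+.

Si4+

These species are isoelectronic with 10 electrons. The only difference is the number of protons: Si4+ (Z=14), Al3+ (Z=13), Mg2+ (Z=12), Na+ (Z=11), F- (Z=9), O2- (Z=8). The strongest nuclear pull (Si4+) gives the smallest ion.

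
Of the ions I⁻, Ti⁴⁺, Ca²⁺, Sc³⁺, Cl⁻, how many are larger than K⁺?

Work out protons and electrons: Ti⁴⁺ (Z=22, 18 e⁻), Sc³⁺ (Z=21, 18 e⁻), Ca²⁺ (Z=20, 18 e⁻), K⁺ (Z=19, 18 e⁻), Cl⁻ (Z=17, 18 e⁻), I⁻ (Z=53, 54 e⁻). Ti⁴⁺ < Sc³⁺ (isoelectronic, higher Z=22 is smaller); Sc³⁺ < Ca²⁺ (isoelectronic, higher Z=21 is smaller); Ca²⁺ < K⁺ (both 18 e⁻, Z=20>19); K⁺ < Cl⁻ (both 18 e⁻, Z=19>17); Cl⁻ < I⁻ (same group, 2 shells fewer).
Relative to K⁺, the ions that are larger are Cl⁻, I⁻. That's 2.

2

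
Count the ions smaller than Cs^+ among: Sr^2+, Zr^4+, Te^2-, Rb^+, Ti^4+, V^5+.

V^5+ (Z=23, 18 e⁻), Ti^4+ (Z=22, 18 e⁻), Zr^4+ (Z=40, 36 e⁻), Sr^2+ (Z=38, 36 e⁻), Rb^+ (Z=37, 36 e⁻), Cs^+ (Z=55, 54 e⁻), Te^2- (Z=52, 54 e⁻). V^5+ < Ti^4+ (both 18 e⁻, Z=23>22); Ti^4+ < Zr^4+ (same group, 1 shell fewer); Zr^4+ < Sr^2+ (isoelectronic, higher Z=40 is smaller); Sr^2+ < Rb^+ (both 36 e⁻, Z=38>37); Rb^+ < Cs^+ (same group, period 5 vs 6); Cs^+ < Te^2- (isoelectronic, higher Z=55 is smaller).
Overall: V^5+ < Ti^4+ < Zr^4+ < Sr^2+ < Rb^+ < Cs^+ < Te^2-. Cs^+ has 5 below it and 1 above. Count: 5.

5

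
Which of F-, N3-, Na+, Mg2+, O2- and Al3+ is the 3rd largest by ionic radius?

F-

Each ion has 10 electrons. The ranking follows nuclear charge in reverse — greater Z gives a smaller radius. Al3+ (Z=13), Mg2+ (Z=12), Na+ (Z=11), F- (Z=9), O2- (Z=8), N3- (Z=7).
That gives Al3+ < Mg2+ < Na+ < F- < O2- < N3-. From the largest end, number 3 is F-.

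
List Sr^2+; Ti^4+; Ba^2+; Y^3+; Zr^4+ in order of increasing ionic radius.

Ti^4+ < Zr^4+ < Y^3+ < Sr^2+ < Ba^2+

First list Z and electron count for each: Ti^4+ has 18 e⁻ (Z=22), Zr^4+ has 36 e⁻ (Z=40), Y^3+ has 36 e⁻ (Z=39), Sr^2+ has 36 e⁻ (Z=38), Ba^2+ has 54 e⁻ (Z=56). Ti^4+ < Zr^4+ (same group, 1 shell fewer); Zr^4+ < Y^3+ (isoelectronic, higher Z=40 is smaller); Y^3+ < Sr^2+ (both 36 e⁻, Z=39>38); Sr^2+ < Ba^2+ (same group, 1 shell fewer).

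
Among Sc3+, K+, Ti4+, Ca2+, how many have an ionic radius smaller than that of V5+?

0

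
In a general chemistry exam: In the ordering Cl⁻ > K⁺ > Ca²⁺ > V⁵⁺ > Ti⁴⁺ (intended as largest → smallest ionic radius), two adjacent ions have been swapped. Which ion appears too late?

Ti⁴⁺

Scanning neighbour by neighbour, only V⁵⁺/Ti⁴⁺ violates a trend: V⁵⁺ and Ti⁴⁺ share 18 electrons; the higher nuclear charge on V (Z=23) contracts it more, so V⁵⁺ < Ti⁴⁺. That makes Ti⁴⁺ the one sitting a position late relative to where it belongs.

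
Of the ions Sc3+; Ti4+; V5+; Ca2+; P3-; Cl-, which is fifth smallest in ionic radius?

Cl-

These species are isoelectronic with 18 electrons. The only difference is the number of protons: V5+ (Z=23), Ti4+ (Z=22), Sc3+ (Z=21), Ca2+ (Z=20), Cl- (Z=17), P3- (Z=15). The strongest nuclear pull (V5+) gives the smallest ion.
Ordering: V5+ < Ti4+ < Sc3+ < Ca2+ < Cl- < P3-. The fifth smallest is Cl-.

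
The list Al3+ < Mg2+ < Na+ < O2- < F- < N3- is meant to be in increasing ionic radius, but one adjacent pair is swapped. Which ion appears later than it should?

F-

Check each adjacent pair. O2- and F- are reversed: they are isoelectronic (10 e⁻) and F has more protons than O (9 vs 8), making F- smaller. No other neighbouring pair contradicts the periodic trends, so F- is the ion listed too late.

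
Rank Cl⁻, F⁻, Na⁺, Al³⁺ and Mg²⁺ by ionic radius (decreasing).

Cl⁻ > F⁻ > Na⁺ > Mg²⁺ > Al³⁺

First list Z and electron count for each: Al³⁺ has 10 e⁻ (Z=13), Mg²⁺ has 10 e⁻ (Z=12), Na⁺ has 10 e⁻ (Z=11), F⁻ has 10 e⁻ (Z=9), Cl⁻ has 18 e⁻ (Z=17). Al³⁺ < Mg²⁺ (both 10 e⁻, Z=13>12); Mg²⁺ < Na⁺ (both 10 e⁻, Z=12>11); Na⁺ < F⁻ (isoelectronic, higher Z=11 is smaller); F⁻ < Cl⁻ (same group, 1 shell fewer).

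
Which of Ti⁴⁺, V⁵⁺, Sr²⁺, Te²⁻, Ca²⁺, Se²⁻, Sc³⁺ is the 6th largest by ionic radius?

Ti⁴⁺

First list Z and electron count for each: V⁵⁺ (Z=23, 18 e⁻), Ti⁴⁺ (Z=22, 18 e⁻), Sc³⁺ (Z=21, 18 e⁻), Ca²⁺ (Z=20, 18 e⁻), Sr²⁺ (Z=38, 36 e⁻), Se²⁻ (Z=34, 36 e⁻), Te²⁻ (Z=52, 54 e⁻). V⁵⁺ < Ti⁴⁺ (isoelectronic, higher Z=23 is smaller); Ti⁴⁺ < Sc³⁺ (both 18 e⁻, Z=22>21); Sc³⁺ < Ca²⁺ (isoelectronic, higher Z=21 is smaller); Ca²⁺ < Sr²⁺ (same group, 1 shell fewer); Sr²⁺ < Se²⁻ (isoelectronic, higher Z=38 is smaller); Se²⁻ < Te²⁻ (same group, period 4 vs 5).
Ordering: V⁵⁺ < Ti⁴⁺ < Sc³⁺ < Ca²⁺ < Sr²⁺ < Se²⁻ < Te²⁻. The 6th largest is Ti⁴⁺.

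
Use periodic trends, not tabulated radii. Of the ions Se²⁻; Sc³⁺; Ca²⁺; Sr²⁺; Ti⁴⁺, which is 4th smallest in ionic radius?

Sr²⁺

Ti⁴⁺ (Z=22, 18 e⁻), Sc³⁺ (Z=21, 18 e⁻), Ca²⁺ (Z=20, 18 e⁻), Sr²⁺ (Z=38, 36 e⁻), Se²⁻ (Z=34, 36 e⁻). Ti⁴⁺ < Sc³⁺ (both 18 e⁻, Z=22>21); Sc³⁺ < Ca²⁺ (isoelectronic, higher Z=21 is smaller); Ca²⁺ < Sr²⁺ (same group, 1 shell fewer); Sr²⁺ < Se²⁻ (isoelectronic, higher Z=38 is smaller).
So the order is Ti⁴⁺ < Sc³⁺ < Ca²⁺ < Sr²⁺ < Se²⁻; the 4th-smallest ion is Sr²⁺.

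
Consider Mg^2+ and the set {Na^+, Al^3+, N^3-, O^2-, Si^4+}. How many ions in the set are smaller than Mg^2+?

2

Isoelectronic series (10 e⁻ each). Size is set by nuclear charge: more protons means a smaller ion. Si^4+ (Z=14), Al^3+ (Z=13), Mg^2+ (Z=12), Na^+ (Z=11), O^2- (Z=8), N^3- (Z=7).
Relative to Mg^2+, the ions that are smaller are Si^4+, Al^3+. Count: 2.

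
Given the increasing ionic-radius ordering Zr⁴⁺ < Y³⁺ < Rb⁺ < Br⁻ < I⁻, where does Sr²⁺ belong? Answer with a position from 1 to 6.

Electron counts and nuclear charges: Zr⁴⁺: 36 e⁻, Z=40, Y³⁺: 36 e⁻, Z=39, Sr²⁺: 36 e⁻, Z=38, Rb⁺: 36 e⁻, Z=37, Br⁻: 36 e⁻, Z=35, I⁻: 54 e⁻, Z=53. Zr⁴⁺ < Y³⁺ (both 36 e⁻, Z=40>39); Y³⁺ < Sr²⁺ (isoelectronic, higher Z=39 is smaller); Sr²⁺ < Rb⁺ (isoelectronic, higher Z=38 is smaller); Rb⁺ < Br⁻ (both 36 e⁻, Z=37>35); Br⁻ < I⁻ (same group, period 4 vs 5).
Putting Sr²⁺ in gives Zr⁴⁺ < Y³⁺ < Sr²⁺ < Rb⁺ < Br⁻ < I⁻; it lands at slot 3.

3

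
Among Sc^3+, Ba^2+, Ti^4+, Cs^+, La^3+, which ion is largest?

Ti^4+ (Z=22, 18 e⁻), Sc^3+ (Z=21, 18 e⁻), La^3+ (Z=57, 54 e⁻), Ba^2+ (Z=56, 54 e⁻), Cs^+ (Z=55, 54 e⁻). Ti^4+ < Sc^3+ (isoelectronic, higher Z=22 is smaller); Sc^3+ < La^3+ (same group, 2 shells fewer); La^3+ < Ba^2+ (both 54 e⁻, Z=57>56); Ba^2+ < Cs^+ (isoelectronic, higher Z=56 is smaller).

Cs^+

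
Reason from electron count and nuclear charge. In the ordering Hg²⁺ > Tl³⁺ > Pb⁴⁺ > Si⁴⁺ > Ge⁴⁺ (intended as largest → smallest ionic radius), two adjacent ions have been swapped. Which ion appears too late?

Check each adjacent pair. Si⁴⁺ and Ge⁴⁺ are reversed: both in group 14 with the same charge; Si⁴⁺ (period 3) has the smaller radius. No other neighbouring pair contradicts the periodic trends, so Ge⁴⁺ is the ion listed too late.

Ge⁴⁺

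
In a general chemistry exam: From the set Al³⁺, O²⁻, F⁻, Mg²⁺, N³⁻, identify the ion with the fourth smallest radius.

O²⁻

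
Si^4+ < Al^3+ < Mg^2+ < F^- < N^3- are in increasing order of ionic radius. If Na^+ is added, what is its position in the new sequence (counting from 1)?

Each ion has 10 electrons. The ranking follows nuclear charge in reverse — greater Z gives a smaller radius. Si^4+ (Z=14), Al^3+ (Z=13), Mg^2+ (Z=12), Na^+ (Z=11), F^- (Z=9), N^3- (Z=7).
Merged order: Si^4+ < Al^3+ < Mg^2+ < Na^+ < F^- < N^3- — Na^+ is number 4.

4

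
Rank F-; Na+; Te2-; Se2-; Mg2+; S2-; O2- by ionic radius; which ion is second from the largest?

Electron counts and nuclear charges: Mg2+ has 10 e⁻ (Z=12), Na+ has 10 e⁻ (Z=11), F- has 10 e⁻ (Z=9), O2- has 10 e⁻ (Z=8), S2- has 18 e⁻ (Z=16), Se2- has 36 e⁻ (Z=34), Te2- has 54 e⁻ (Z=52). Mg2+ < Na+ (both 10 e⁻, Z=12>11); Na+ < F- (both 10 e⁻, Z=11>9); F- < O2- (both 10 e⁻, Z=9>8); O2- < S2- (same group, period 2 vs 3); S2- < Se2- (same group, 1 shell fewer); Se2- < Te2- (same group, period 4 vs 5).
So the order is Mg2+ < Na+ < F- < O2- < S2- < Se2- < Te2-; the 2nd-largest ion is Se2-.

Se2-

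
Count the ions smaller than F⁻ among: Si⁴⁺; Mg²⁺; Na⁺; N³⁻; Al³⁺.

All of these have 10 electrons (isoelectronic). With the same electron cloud, the ion with the most protons pulls it in tightest. Nuclear charges: Si⁴⁺ (Z=14), Al³⁺ (Z=13), Mg²⁺ (Z=12), Na⁺ (Z=11), F⁻ (Z=9), N³⁻ (Z=7). Highest Z is smallest.
Overall: Si⁴⁺ < Al³⁺ < Mg²⁺ < Na⁺ < F⁻ < N³⁻. F⁻ has 4 below it and 1 above. That's 4.

4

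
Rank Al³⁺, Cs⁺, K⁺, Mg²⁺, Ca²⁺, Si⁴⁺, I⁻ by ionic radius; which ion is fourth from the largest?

Ca²⁺

Electron counts and nuclear charges: Si⁴⁺: 10 e⁻, Z=14, Al³⁺: 10 e⁻, Z=13, Mg²⁺: 10 e⁻, Z=12, Ca²⁺: 18 e⁻, Z=20, K⁺: 18 e⁻, Z=19, Cs⁺: 54 e⁻, Z=55, I⁻: 54 e⁻, Z=53. Si⁴⁺ < Al³⁺ (both 10 e⁻, Z=14>13); Al³⁺ < Mg²⁺ (isoelectronic, higher Z=13 is smaller); Mg²⁺ < Ca²⁺ (same group, period 3 vs 4); Ca²⁺ < K⁺ (isoelectronic, higher Z=20 is smaller); K⁺ < Cs⁺ (same group, period 4 vs 6); Cs⁺ < I⁻ (isoelectronic, higher Z=55 is smaller).
So the order is Si⁴⁺ < Al³⁺ < Mg²⁺ < Ca²⁺ < K⁺ < Cs⁺ < I⁻; the 4th-largest ion is Ca²⁺.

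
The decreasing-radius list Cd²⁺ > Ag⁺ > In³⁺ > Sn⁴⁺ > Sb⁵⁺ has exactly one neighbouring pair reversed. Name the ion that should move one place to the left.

Ag⁺

Check each adjacent pair. Cd²⁺ and Ag⁺ are reversed: Cd²⁺ and Ag⁺ share 46 electrons; the higher nuclear charge on Cd (Z=48) contracts it more, so Cd²⁺ < Ag⁺. No other neighbouring pair contradicts the periodic trends, so Ag⁺ is the ion listed too late.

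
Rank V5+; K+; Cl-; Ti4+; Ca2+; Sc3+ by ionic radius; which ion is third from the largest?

Each ion has 18 electrons. The ranking follows nuclear charge in reverse — greater Z gives a smaller radius. V5+ (Z=23), Ti4+ (Z=22), Sc3+ (Z=21), Ca2+ (Z=20), K+ (Z=19), Cl- (Z=17).
Ordering: V5+ < Ti4+ < Sc3+ < Ca2+ < K+ < Cl-. The third largest is Ca2+.

Ca2+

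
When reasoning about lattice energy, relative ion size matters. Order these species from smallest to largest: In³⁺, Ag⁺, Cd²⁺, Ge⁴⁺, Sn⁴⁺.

Ge⁴⁺ < Sn⁴⁺ < In³⁺ < Cd²⁺ < Ag⁺

First list Z and electron count for each: Ge⁴⁺ has 28 e⁻ (Z=32), Sn⁴⁺ has 46 e⁻ (Z=50), In³⁺ has 46 e⁻ (Z=49), Cd²⁺ has 46 e⁻ (Z=48), Ag⁺ has 46 e⁻ (Z=47). Ge⁴⁺ < Sn⁴⁺ (same group, 1 shell fewer); Sn⁴⁺ < In³⁺ (both 46 e⁻, Z=50>49); In³⁺ < Cd²⁺ (both 46 e⁻, Z=49>48); Cd²⁺ < Ag⁺ (isoelectronic, higher Z=48 is smaller).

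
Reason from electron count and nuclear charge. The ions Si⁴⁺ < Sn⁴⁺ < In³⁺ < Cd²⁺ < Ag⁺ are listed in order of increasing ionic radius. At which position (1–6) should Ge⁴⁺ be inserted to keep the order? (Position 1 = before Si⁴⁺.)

Tabulating Z and e⁻: Si⁴⁺ (Z=14, 10 e⁻), Ge⁴⁺ (Z=32, 28 e⁻), Sn⁴⁺ (Z=50, 46 e⁻), In³⁺ (Z=49, 46 e⁻), Cd²⁺ (Z=48, 46 e⁻), Ag⁺ (Z=47, 46 e⁻). Si⁴⁺ < Ge⁴⁺ (same group, period 3 vs 4); Ge⁴⁺ < Sn⁴⁺ (same group, period 4 vs 5); Sn⁴⁺ < In³⁺ (both 46 e⁻, Z=50>49); In³⁺ < Cd²⁺ (isoelectronic, higher Z=49 is smaller); Cd²⁺ < Ag⁺ (both 46 e⁻, Z=48>47).
The complete sequence is Si⁴⁺ < Ge⁴⁺ < Sn⁴⁺ < In³⁺ < Cd²⁺ < Ag⁺. Ge⁴⁺ sits at position 2.

2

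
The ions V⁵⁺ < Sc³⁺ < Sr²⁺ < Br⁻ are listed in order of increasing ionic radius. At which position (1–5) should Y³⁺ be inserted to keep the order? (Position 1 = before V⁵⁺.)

Electron counts and nuclear charges: V⁵⁺: 18 e⁻, Z=23, Sc³⁺: 18 e⁻, Z=21, Y³⁺: 36 e⁻, Z=39, Sr²⁺: 36 e⁻, Z=38, Br⁻: 36 e⁻, Z=35. V⁵⁺ < Sc³⁺ (isoelectronic, higher Z=23 is smaller); Sc³⁺ < Y³⁺ (same group, period 4 vs 5); Y³⁺ < Sr²⁺ (isoelectronic, higher Z=39 is smaller); Sr²⁺ < Br⁻ (both 36 e⁻, Z=38>35).
The complete sequence is V⁵⁺ < Sc³⁺ < Y³⁺ < Sr²⁺ < Br⁻. Y³⁺ sits at position 3.

3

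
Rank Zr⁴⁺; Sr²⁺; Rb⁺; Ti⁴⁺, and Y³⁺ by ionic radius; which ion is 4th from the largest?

Ti⁴⁺: 18 e⁻, Z=22, Zr⁴⁺: 36 e⁻, Z=40, Y³⁺: 36 e⁻, Z=39, Sr²⁺: 36 e⁻, Z=38, Rb⁺: 36 e⁻, Z=37. Ti⁴⁺ < Zr⁴⁺ (same group, 1 shell fewer); Zr⁴⁺ < Y³⁺ (both 36 e⁻, Z=40>39); Y³⁺ < Sr²⁺ (both 36 e⁻, Z=39>38); Sr²⁺ < Rb⁺ (both 36 e⁻, Z=38>37).
So the order is Ti⁴⁺ < Zr⁴⁺ < Y³⁺ < Sr²⁺ < Rb⁺; the 4th-largest ion is Zr⁴⁺.

Zr⁴⁺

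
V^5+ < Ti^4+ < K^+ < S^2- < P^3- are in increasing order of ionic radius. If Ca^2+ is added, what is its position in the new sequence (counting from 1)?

3

All of these have 18 electrons (isoelectronic). With the same electron cloud, the ion with the most protons pulls it in tightest. Nuclear charges: V^5+ (Z=23), Ti^4+ (Z=22), Ca^2+ (Z=20), K^+ (Z=19), S^2- (Z=16), P^3- (Z=15). Highest Z is smallest.
Putting Ca^2+ in gives V^5+ < Ti^4+ < Ca^2+ < K^+ < S^2- < P^3-; it lands at slot 3.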